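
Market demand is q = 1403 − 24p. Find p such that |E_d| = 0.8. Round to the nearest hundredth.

Set −bp/(a − bp) = −0.8 ⇒ bp = 0.8(a − bp) ⇒ bp(1+0.8) = 0.8·a.
p = 0.8·1403/(24·1.8) ≈ 25.98.

25.98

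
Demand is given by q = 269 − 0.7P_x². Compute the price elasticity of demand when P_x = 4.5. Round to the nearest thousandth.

-0.111

At P_x = 4.5, q = 254.825.
dq/dP_x = −2·0.7·P_x = −6.3.
Point elasticity E = (dq/dP_x)·(P_x/q) = -6.3 × 4.5/254.825 ≈ -0.111.
|E| < 1, so demand is inelastic at this price.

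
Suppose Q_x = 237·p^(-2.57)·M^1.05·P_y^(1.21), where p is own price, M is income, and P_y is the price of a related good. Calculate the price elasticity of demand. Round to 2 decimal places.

-2.57

For a Cobb–Douglas (constant-elasticity) form Q_x = A·p^α·…, the elasticity with respect to p equals the exponent α at every point.
Here the exponent on p is -2.57, so the price elasticity of demand is -2.57.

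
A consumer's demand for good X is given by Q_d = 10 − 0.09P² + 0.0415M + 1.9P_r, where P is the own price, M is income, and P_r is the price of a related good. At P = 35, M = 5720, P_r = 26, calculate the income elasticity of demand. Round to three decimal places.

At the given point, Q_d = 10 − 0.09(35)² + 0.0415(5720) + 1.9(26) = 10 − 110.25 + 237.38 + 49.4 = 186.53.
∂Q_d/∂M = +0.0415, so E_I = 0.0415·(5720/186.53) ≈ 1.273.
E_I > 1: normal good (luxury).

1.273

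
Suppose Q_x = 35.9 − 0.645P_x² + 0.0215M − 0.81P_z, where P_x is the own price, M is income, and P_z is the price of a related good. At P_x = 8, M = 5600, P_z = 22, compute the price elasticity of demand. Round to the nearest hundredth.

Evaluating quantity at (P_x, M, P_z) gives Q_x = 35.9 − 0.645(8)² + 0.0215(5600) − 0.81(22) = 35.9 − 41.28 + 120.4 − 17.82 = 97.2.
∂Q_x/∂P_x = −2·0.645·P_x = -10.32, so E_p = -10.32·(8/97.2) ≈ -0.85.
|E_p| < 1: demand is inelastic.

-0.85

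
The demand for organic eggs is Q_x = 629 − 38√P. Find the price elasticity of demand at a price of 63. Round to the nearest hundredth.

-0.46

At P = 63, Q_x = 327.3844.
dQ_x/dP = −38/(2√P) = −38/(2·7.9373).
Point elasticity E = (dQ_x/dP)·(P/Q_x) = -2.3938 × 63/327.3844 ≈ -0.46.
|E| < 1, so demand is inelastic at this price.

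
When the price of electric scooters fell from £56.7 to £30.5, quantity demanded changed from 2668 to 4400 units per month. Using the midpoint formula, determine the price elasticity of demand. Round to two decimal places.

%ΔQ = (4400 − 2668)/[(2668 + 4400)/2] = 1732/3534 ≈ 0.4901.
%ΔP = (30.5 − 56.7)/[(56.7 + 30.5)/2] = -26.2/43.6 ≈ -0.6009.
Arc elasticity E = %ΔQ/%ΔP ≈ 0.4901/-0.6009 ≈ -0.82.
|E| < 1: demand is inelastic over this range.

-0.82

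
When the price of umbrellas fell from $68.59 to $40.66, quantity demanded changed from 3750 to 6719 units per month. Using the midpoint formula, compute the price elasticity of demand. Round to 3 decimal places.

-1.109

%Δq = (6719 − 3750)/[(3750 + 6719)/2] = 2969/5234.5 ≈ 0.5672.
%Δp = (40.66 − 68.59)/[(68.59 + 40.66)/2] = -27.93/54.625 ≈ -0.5113.
Arc elasticity E = %Δq/%Δp ≈ 0.5672/-0.5113 ≈ -1.109.
|E| > 1: demand is elastic over this range.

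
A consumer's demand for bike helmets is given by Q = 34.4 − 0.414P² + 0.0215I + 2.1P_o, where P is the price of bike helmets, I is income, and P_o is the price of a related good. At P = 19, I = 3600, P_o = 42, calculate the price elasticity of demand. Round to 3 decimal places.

Evaluating quantity at (P, I, P_o) gives Q = 34.4 − 0.414(19)² + 0.0215(3600) + 2.1(42) = 34.4 − 149.454 + 77.4 + 88.2 = 50.546.
∂Q/∂P = −2·0.414·P = -15.732, so E_p = -15.732·(19/50.546) ≈ -5.914.
|E_p| > 1: demand is elastic.

-5.914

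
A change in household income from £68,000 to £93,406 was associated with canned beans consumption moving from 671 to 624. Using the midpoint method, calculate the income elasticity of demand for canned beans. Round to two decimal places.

-0.23

%ΔQ = (624 − 671)/[(671+624)/2] = -47/647.5 ≈ -0.0726.
%ΔI = (93,406 − 68,000)/[(68,000+93,406)/2] = 25406/80703 ≈ 0.3148.
E_I = %ΔQ/%ΔI ≈ -0.23.
E_I < 0: inferior good.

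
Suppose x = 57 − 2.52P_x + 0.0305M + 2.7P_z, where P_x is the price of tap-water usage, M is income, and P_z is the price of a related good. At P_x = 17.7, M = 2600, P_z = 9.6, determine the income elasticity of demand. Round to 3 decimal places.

0.674

First evaluate x: 57 − 2.52(17.7) + 0.0305(2600) + 2.7(9.6) = 57 − 44.604 + 79.3 + 25.92 = 117.616.
∂x/∂M = +0.0305, so E_I = 0.0305·(2600/117.616) ≈ 0.674.
E_I ∈ (0,1): normal good (necessity).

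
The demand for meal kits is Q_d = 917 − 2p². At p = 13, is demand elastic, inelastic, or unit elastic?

elastic

At p = 13, Q_d = 579.
dQ_d/dp = −2·2·p = −52.
Point elasticity E = (dQ_d/dp)·(p/Q_d) = -52 × 13/579 ≈ -1.168.
|E| ≈ 1.168 > 1, so demand is elastic.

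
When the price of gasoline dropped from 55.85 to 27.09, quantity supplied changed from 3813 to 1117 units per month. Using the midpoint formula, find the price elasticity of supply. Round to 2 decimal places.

1.58

%ΔQ = (1117 − 3813)/[(3813 + 1117)/2] = -2696/2465 ≈ -1.0937.
%ΔP = (27.09 − 55.85)/[(55.85 + 27.09)/2] = -28.76/41.47 ≈ -0.6935.
Arc elasticity E = %ΔQ/%ΔP ≈ -1.0937/-0.6935 ≈ 1.58.
|E| > 1: supply is elastic over this range.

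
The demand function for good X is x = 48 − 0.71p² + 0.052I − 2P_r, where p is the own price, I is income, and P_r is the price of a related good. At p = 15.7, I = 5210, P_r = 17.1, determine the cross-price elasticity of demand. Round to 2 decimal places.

Evaluating quantity at (p, I, P_r) gives x = 48 − 0.71(15.7)² + 0.052(5210) − 2(17.1) = 48 − 175.0079 + 270.92 − 34.2 = 109.7121.
∂x/∂P_r = −2, so E_xy = -2·(17.1/109.7121) ≈ -0.31.
E_xy < 0: the goods are complements.

-0.31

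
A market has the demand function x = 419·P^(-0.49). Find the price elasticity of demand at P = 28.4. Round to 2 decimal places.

For a Cobb–Douglas (constant-elasticity) form x = A·P^α·…, the elasticity with respect to P equals the exponent α at every point.
Here the exponent on P is -0.49, so the price elasticity of demand is -0.49.

-0.49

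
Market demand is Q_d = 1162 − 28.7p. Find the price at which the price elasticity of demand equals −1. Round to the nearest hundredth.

20.24

For linear demand Q_d = a − bp, E = −bp/(a − bp). |E| = 1 ⇒ bp = a − bp ⇒ p = a/(2b).
p = 1162/(2·28.7) ≈ 20.24.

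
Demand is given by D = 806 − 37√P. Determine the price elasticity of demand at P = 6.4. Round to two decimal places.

At P = 6.4, D = 712.3966.
dD/dP = −37/(2√P) = −37/(2·2.5298).
Point elasticity E = (dD/dP)·(P/D) = -7.3128 × 6.4/712.3966 ≈ -0.07.
|E| < 1, so demand is inelastic at this price.

-0.07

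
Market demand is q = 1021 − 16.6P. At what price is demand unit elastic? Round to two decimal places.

For linear demand q = a − bP, E = −bP/(a − bP). |E| = 1 ⇒ bP = a − bP ⇒ P = a/(2b).
P = 1021/(2·16.6) ≈ 30.75.

30.75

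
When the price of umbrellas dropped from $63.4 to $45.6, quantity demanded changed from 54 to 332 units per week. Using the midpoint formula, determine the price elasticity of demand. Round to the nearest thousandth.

-4.410

%Δq = (332 − 54)/[(54 + 332)/2] = 278/193 ≈ 1.4404.
%Δp = (45.6 − 63.4)/[(63.4 + 45.6)/2] = -17.8/54.5 ≈ -0.3266.
Arc elasticity E = %Δq/%Δp ≈ 1.4404/-0.3266 ≈ -4.410.
|E| > 1: demand is elastic over this range.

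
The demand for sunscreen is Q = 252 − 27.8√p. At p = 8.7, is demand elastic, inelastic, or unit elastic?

inelastic

At p = 8.7, Q = 170.0018.
dQ/dp = −27.8/(2√p) = −27.8/(2·2.9496).
Point elasticity E = (dQ/dp)·(p/Q) = -4.7125 × 8.7/170.0018 ≈ -0.241.
|E| ≈ 0.241 < 1, so demand is inelastic.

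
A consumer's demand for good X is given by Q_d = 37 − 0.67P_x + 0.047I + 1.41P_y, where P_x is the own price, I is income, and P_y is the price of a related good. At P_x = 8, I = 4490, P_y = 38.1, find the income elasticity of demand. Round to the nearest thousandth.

0.712

At the given point, Q_d = 37 − 0.67(8) + 0.047(4490) + 1.41(38.1) = 37 − 5.36 + 211.03 + 53.721 = 296.391.
∂Q_d/∂I = +0.047, so E_I = 0.047·(4490/296.391) ≈ 0.712.
E_I ∈ (0,1): normal good (necessity).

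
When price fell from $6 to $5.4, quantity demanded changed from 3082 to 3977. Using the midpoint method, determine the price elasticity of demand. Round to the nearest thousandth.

-2.409

%Δq = (3977 − 3082)/[(3082 + 3977)/2] = 895/3529.5 ≈ 0.2536.
%ΔP = (5.4 − 6)/[(6 + 5.4)/2] = -0.6/5.7 ≈ -0.1053.
Arc elasticity E = %Δq/%ΔP ≈ 0.2536/-0.1053 ≈ -2.409.
|E| > 1: demand is elastic over this range.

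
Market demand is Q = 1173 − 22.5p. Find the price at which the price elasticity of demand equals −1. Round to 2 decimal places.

26.07

For linear demand Q = a − bp, E = −bp/(a − bp). |E| = 1 ⇒ bp = a − bp ⇒ p = a/(2b).
p = 1173/(2·22.5) ≈ 26.07.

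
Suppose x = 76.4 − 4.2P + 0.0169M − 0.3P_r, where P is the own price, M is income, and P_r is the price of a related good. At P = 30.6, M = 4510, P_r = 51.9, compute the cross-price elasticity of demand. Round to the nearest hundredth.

At the given point, x = 76.4 − 4.2(30.6) + 0.0169(4510) − 0.3(51.9) = 76.4 − 128.52 + 76.219 − 15.57 = 8.529.
∂x/∂P_r = −0.3, so E_xy = -0.3·(51.9/8.529) ≈ -1.83.
E_xy < 0: the goods are complements.

-1.83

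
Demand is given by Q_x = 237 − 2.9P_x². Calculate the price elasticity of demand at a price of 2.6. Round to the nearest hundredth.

At P_x = 2.6, Q_x = 217.396.
dQ_x/dP_x = −2·2.9·P_x = −15.08.
Point elasticity E = (dQ_x/dP_x)·(P_x/Q_x) = -15.08 × 2.6/217.396 ≈ -0.18.
|E| < 1, so demand is inelastic at this price.

-0.18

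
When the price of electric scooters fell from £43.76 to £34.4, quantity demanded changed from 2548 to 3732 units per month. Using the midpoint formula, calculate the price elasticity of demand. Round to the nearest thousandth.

-1.574

%ΔQ = (3732 − 2548)/[(2548 + 3732)/2] = 1184/3140 ≈ 0.3771.
%ΔP = (34.4 − 43.76)/[(43.76 + 34.4)/2] = -9.36/39.08 ≈ -0.2395.
Arc elasticity E = %ΔQ/%ΔP ≈ 0.3771/-0.2395 ≈ -1.574.
|E| > 1: demand is elastic over this range.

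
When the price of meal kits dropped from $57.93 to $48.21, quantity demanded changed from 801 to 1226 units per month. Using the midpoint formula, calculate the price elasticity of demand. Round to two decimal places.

-2.29

%ΔQ = (1226 − 801)/[(801 + 1226)/2] = 425/1013.5 ≈ 0.4193.
%ΔP = (48.21 − 57.93)/[(57.93 + 48.21)/2] = -9.72/53.07 ≈ -0.1832.
Arc elasticity E = %ΔQ/%ΔP ≈ 0.4193/-0.1832 ≈ -2.29.
|E| > 1: demand is elastic over this range.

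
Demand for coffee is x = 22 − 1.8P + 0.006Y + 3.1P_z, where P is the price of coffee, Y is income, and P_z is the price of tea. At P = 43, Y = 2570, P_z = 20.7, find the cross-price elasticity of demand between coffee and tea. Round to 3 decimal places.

2.653

x = 22 − 1.8(43) + 0.006(2570) + 3.1(20.7) = 22 − 77.4 + 15.42 + 64.17 = 24.19.
∂x/∂P_z = +3.1, so E_xy = 3.1·(20.7/24.19) ≈ 2.653.
E_xy > 0: the goods are substitutes.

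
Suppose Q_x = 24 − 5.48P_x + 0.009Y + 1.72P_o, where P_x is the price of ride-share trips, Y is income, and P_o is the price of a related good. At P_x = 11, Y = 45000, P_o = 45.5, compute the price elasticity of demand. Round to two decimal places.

-0.13

Q_x = 24 − 5.48(11) + 0.009(45000) + 1.72(45.5) = 24 − 60.28 + 405 + 78.26 = 446.98.
∂Q_x/∂P_x = −5.48, so E_p = (−5.48)·(11/446.98) ≈ -0.13.
|E_p| < 1: demand is inelastic.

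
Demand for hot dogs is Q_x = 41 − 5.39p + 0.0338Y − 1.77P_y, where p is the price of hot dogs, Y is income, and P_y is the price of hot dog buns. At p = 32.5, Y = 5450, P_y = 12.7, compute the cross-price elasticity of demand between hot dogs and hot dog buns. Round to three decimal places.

Evaluating quantity at (p, Y, P_y) gives Q_x = 41 − 5.39(32.5) + 0.0338(5450) − 1.77(12.7) = 41 − 175.175 + 184.21 − 22.479 = 27.556.
∂Q_x/∂P_y = −1.77, so E_xy = -1.77·(12.7/27.556) ≈ -0.816.
E_xy < 0: the goods are complements.

-0.816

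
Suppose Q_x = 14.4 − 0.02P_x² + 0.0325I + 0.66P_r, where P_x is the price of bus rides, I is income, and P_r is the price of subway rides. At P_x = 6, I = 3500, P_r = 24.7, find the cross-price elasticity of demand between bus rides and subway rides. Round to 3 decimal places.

0.113

Substituting, Q_x = 14.4 − 0.02(6)² + 0.0325(3500) + 0.66(24.7) = 14.4 − 0.72 + 113.75 + 16.302 = 143.732.
∂Q_x/∂P_r = +0.66, so E_xy = 0.66·(24.7/143.732) ≈ 0.113.
E_xy > 0: the goods are substitutes.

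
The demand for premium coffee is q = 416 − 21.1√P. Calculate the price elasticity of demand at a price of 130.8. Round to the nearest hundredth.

-0.69

At P = 130.8, q = 174.6839.
dq/dP = −21.1/(2√P) = −21.1/(2·11.4368).
Point elasticity E = (dq/dP)·(P/q) = -0.9225 × 130.8/174.6839 ≈ -0.69.
|E| < 1, so demand is inelastic at this price.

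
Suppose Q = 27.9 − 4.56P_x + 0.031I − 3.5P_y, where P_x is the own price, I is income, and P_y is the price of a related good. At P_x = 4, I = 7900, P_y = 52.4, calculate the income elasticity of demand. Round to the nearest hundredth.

3.44

Substituting, Q = 27.9 − 4.56(4) + 0.031(7900) − 3.5(52.4) = 27.9 − 18.24 + 244.9 − 183.4 = 71.16.
∂Q/∂I = +0.031, so E_I = 0.031·(7900/71.16) ≈ 3.44.
E_I > 1: normal good (luxury).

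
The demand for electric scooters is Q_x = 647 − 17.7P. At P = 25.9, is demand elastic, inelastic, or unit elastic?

elastic

At P = 25.9, Q_x = 188.57.
dQ_x/dP = −17.7.
Point elasticity E = (dQ_x/dP)·(P/Q_x) = -17.7 × 25.9/188.57 ≈ -2.431.
|E| ≈ 2.431 > 1, so demand is elastic.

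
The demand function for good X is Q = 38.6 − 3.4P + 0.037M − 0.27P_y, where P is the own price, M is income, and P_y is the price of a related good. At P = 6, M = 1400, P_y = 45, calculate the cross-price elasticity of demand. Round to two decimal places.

-0.21

Q = 38.6 − 3.4(6) + 0.037(1400) − 0.27(45) = 38.6 − 20.4 + 51.8 − 12.15 = 57.85.
∂Q/∂P_y = −0.27, so E_xy = -0.27·(45/57.85) ≈ -0.21.
E_xy < 0: the goods are complements.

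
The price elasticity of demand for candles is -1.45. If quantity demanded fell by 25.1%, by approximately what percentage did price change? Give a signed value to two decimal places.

%ΔQ ≈ E × %ΔP ⇒ %ΔP = %ΔQ / E = (-25.1%)/(-1.45) ≈ 17.31%.

17.31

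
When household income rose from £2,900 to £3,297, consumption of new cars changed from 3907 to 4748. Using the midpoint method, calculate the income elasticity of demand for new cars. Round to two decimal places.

%ΔQ = (4748 − 3907)/[(3907+4748)/2] = 841/4327.5 ≈ 0.1943.
%ΔY = (3,297 − 2,900)/[(2,900+3,297)/2] = 397/3098.5 ≈ 0.1281.
E_I = %ΔQ/%ΔY ≈ 1.52.
E_I > 1: normal good (luxury).

1.52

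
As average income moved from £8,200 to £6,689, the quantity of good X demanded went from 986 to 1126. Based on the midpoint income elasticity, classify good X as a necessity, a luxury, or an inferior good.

%ΔQ = (1126 − 986)/[(986+1126)/2] = 140/1056 ≈ 0.1326.
%ΔI = (6,689 − 8,200)/[(8,200+6,689)/2] = -1511/7444.5 ≈ -0.2030.
E_I = %ΔQ/%ΔI ≈ -0.653.
E_I < 0: inferior good.

inferior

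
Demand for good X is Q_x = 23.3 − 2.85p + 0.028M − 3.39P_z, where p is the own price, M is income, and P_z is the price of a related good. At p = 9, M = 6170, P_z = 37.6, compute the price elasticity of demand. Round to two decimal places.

Q_x = 23.3 − 2.85(9) + 0.028(6170) − 3.39(37.6) = 23.3 − 25.65 + 172.76 − 127.464 = 42.946.
∂Q_x/∂p = −2.85, so E_p = (−2.85)·(9/42.946) ≈ -0.60.
|E_p| < 1: demand is inelastic.

-0.60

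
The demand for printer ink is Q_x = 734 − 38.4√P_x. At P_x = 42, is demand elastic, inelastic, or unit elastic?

At P_x = 42, Q_x = 485.1396.
dQ_x/dP_x = −38.4/(2√P_x) = −38.4/(2·6.4807).
Point elasticity E = (dQ_x/dP_x)·(P_x/Q_x) = -2.9626 × 42/485.1396 ≈ -0.256.
|E| ≈ 0.256 < 1, so demand is inelastic.

inelastic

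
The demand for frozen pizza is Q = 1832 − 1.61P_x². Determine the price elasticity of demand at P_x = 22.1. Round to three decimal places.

-1.504

At P_x = 22.1, Q = 1045.6599.
dQ/dP_x = −2·1.61·P_x = −71.162.
Point elasticity E = (dQ/dP_x)·(P_x/Q) = -71.162 × 22.1/1045.6599 ≈ -1.504.
|E| > 1, so demand is elastic at this price.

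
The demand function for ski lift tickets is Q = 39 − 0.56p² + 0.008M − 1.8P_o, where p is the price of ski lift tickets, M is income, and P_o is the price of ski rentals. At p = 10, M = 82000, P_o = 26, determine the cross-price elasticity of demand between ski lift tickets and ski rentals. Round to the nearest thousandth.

Evaluating quantity at (p, M, P_o) gives Q = 39 − 0.56(10)² + 0.008(82000) − 1.8(26) = 39 − 56 + 656 − 46.8 = 592.2.
∂Q/∂P_o = −1.8, so E_xy = -1.8·(26/592.2) ≈ -0.079.
E_xy < 0: the goods are complements.

-0.079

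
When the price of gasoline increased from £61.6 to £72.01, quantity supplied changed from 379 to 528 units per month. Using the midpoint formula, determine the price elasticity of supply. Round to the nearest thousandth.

%ΔQ = (528 − 379)/[(379 + 528)/2] = 149/453.5 ≈ 0.3286.
%Δp = (72.01 − 61.6)/[(61.6 + 72.01)/2] = 10.41/66.805 ≈ 0.1558.
Arc elasticity E = %ΔQ/%Δp ≈ 0.3286/0.1558 ≈ 2.108.
|E| > 1: supply is elastic over this range.

2.108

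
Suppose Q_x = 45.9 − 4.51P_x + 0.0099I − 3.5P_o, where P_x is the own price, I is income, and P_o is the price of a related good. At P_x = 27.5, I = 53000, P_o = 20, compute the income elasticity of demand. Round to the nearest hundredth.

Q_x = 45.9 − 4.51(27.5) + 0.0099(53000) − 3.5(20) = 45.9 − 124.025 + 524.7 − 70 = 376.575.
∂Q_x/∂I = +0.0099, so E_I = 0.0099·(53000/376.575) ≈ 1.39.
E_I > 1: normal good (luxury).

1.39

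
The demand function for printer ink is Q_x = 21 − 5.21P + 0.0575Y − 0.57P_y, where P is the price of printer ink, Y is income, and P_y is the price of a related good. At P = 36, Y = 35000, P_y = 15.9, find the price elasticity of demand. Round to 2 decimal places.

Evaluating quantity at (P, Y, P_y) gives Q_x = 21 − 5.21(36) + 0.0575(35000) − 0.57(15.9) = 21 − 187.56 + 2012.5 − 9.063 = 1836.877.
∂Q_x/∂P = −5.21, so E_p = (−5.21)·(36/1836.877) ≈ -0.10.
|E_p| < 1: demand is inelastic.

-0.10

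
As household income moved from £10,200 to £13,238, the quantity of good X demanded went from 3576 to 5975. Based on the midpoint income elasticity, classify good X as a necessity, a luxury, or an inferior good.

%ΔQ = (5975 − 3576)/[(3576+5975)/2] = 2399/4775.5 ≈ 0.5024.
%ΔI = (13,238 − 10,200)/[(10,200+13,238)/2] = 3038/11719 ≈ 0.2592.
E_I = %ΔQ/%ΔI ≈ 1.938.
E_I > 1: normal good (luxury).

luxury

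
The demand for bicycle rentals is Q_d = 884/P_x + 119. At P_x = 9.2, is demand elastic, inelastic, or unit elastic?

At P_x = 9.2, Q_d = 215.087.
dQ_d/dP_x = −884/P_x² = −10.4442.
Point elasticity E = (dQ_d/dP_x)·(P_x/Q_d) = -10.4442 × 9.2/215.087 ≈ -0.447.
|E| ≈ 0.447 < 1, so demand is inelastic.

inelastic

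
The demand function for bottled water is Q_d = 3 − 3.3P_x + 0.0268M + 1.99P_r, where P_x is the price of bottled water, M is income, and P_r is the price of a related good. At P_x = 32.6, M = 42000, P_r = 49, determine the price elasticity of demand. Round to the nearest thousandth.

-0.096

Q_d = 3 − 3.3(32.6) + 0.0268(42000) + 1.99(49) = 3 − 107.58 + 1125.6 + 97.51 = 1118.53.
∂Q_d/∂P_x = −3.3, so E_p = (−3.3)·(32.6/1118.53) ≈ -0.096.
|E_p| < 1: demand is inelastic.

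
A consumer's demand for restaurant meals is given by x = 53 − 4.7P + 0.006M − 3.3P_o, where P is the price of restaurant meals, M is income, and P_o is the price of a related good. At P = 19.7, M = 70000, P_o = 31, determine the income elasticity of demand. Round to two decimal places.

x = 53 − 4.7(19.7) + 0.006(70000) − 3.3(31) = 53 − 92.59 + 420 − 102.3 = 278.11.
∂x/∂M = +0.006, so E_I = 0.006·(70000/278.11) ≈ 1.51.
E_I > 1: normal good (luxury).

1.51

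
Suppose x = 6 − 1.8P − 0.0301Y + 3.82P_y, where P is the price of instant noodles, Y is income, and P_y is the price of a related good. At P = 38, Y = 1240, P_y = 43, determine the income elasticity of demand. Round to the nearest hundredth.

-0.58

First evaluate x: 6 − 1.8(38) − 0.0301(1240) + 3.82(43) = 6 − 68.4 − 37.324 + 164.26 = 64.536.
∂x/∂Y = −0.0301, so E_I = -0.0301·(1240/64.536) ≈ -0.58.
E_I < 0: inferior good.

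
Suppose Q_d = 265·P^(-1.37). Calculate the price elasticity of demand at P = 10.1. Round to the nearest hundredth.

For a Cobb–Douglas (constant-elasticity) form Q_d = A·P^α·…, the elasticity with respect to P equals the exponent α at every point.
Here the exponent on P is -1.37, so the price elasticity of demand is -1.37.

-1.37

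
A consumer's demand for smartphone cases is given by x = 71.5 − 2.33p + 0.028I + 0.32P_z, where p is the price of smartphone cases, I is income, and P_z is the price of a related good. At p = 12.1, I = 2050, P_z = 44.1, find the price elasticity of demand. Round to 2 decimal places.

-0.25

First evaluate x: 71.5 − 2.33(12.1) + 0.028(2050) + 0.32(44.1) = 71.5 − 28.193 + 57.4 + 14.112 = 114.819.
∂x/∂p = −2.33, so E_p = (−2.33)·(12.1/114.819) ≈ -0.25.
|E_p| < 1: demand is inelastic.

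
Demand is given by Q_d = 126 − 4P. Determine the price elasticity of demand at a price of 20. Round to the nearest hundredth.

-1.74

At P = 20, Q_d = 46.
dQ_d/dP = −4.
Point elasticity E = (dQ_d/dP)·(P/Q_d) = -4 × 20/46 ≈ -1.74.
|E| > 1, so demand is elastic at this price.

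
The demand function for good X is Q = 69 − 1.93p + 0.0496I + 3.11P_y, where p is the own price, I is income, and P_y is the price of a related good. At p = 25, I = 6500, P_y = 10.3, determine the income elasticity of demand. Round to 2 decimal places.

0.86

Substituting, Q = 69 − 1.93(25) + 0.0496(6500) + 3.11(10.3) = 69 − 48.25 + 322.4 + 32.033 = 375.183.
∂Q/∂I = +0.0496, so E_I = 0.0496·(6500/375.183) ≈ 0.86.
E_I ∈ (0,1): normal good (necessity).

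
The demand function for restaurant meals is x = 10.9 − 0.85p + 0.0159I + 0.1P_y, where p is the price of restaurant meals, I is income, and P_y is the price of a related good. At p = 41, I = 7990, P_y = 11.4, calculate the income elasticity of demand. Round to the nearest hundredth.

1.22

x = 10.9 − 0.85(41) + 0.0159(7990) + 0.1(11.4) = 10.9 − 34.85 + 127.041 + 1.14 = 104.231.
∂x/∂I = +0.0159, so E_I = 0.0159·(7990/104.231) ≈ 1.22.
E_I > 1: normal good (luxury).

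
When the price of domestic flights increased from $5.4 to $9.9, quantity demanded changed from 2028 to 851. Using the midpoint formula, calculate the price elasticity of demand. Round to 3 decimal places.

-1.390

%Δq = (851 − 2028)/[(2028 + 851)/2] = -1177/1439.5 ≈ -0.8176.
%Δp = (9.9 − 5.4)/[(5.4 + 9.9)/2] = 4.5/7.65 ≈ 0.5882.
Arc elasticity E = %Δq/%Δp ≈ -0.8176/0.5882 ≈ -1.390.
|E| > 1: demand is elastic over this range.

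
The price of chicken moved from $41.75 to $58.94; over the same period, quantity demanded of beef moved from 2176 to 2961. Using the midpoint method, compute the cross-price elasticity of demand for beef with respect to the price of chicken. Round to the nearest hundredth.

0.90

%ΔQ_x = (2961 − 2176)/[(2176+2961)/2] = 785/2568.5 ≈ 0.3056.
%ΔP_y = (58.94 − 41.75)/[(41.75+58.94)/2] ≈ 0.3414.
E_xy = 0.3056/0.3414 ≈ 0.90.
E_xy > 0, so beef and chicken are substitutes.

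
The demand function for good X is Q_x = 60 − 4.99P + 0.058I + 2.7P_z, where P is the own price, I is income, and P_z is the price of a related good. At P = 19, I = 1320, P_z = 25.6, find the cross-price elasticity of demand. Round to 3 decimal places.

0.623

Substituting, Q_x = 60 − 4.99(19) + 0.058(1320) + 2.7(25.6) = 60 − 94.81 + 76.56 + 69.12 = 110.87.
∂Q_x/∂P_z = +2.7, so E_xy = 2.7·(25.6/110.87) ≈ 0.623.
E_xy > 0: the goods are substitutes.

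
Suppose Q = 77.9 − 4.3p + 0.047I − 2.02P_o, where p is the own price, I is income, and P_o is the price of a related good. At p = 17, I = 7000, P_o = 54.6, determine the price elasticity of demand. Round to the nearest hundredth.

-0.33

Evaluating quantity at (p, I, P_o) gives Q = 77.9 − 4.3(17) + 0.047(7000) − 2.02(54.6) = 77.9 − 73.1 + 329 − 110.292 = 223.508.
∂Q/∂p = −4.3, so E_p = (−4.3)·(17/223.508) ≈ -0.33.
|E_p| < 1: demand is inelastic.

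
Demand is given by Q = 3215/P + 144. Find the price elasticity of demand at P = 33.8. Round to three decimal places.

At P = 33.8, Q = 239.1183.
dQ/dP = −3215/P² = −2.8142.
Point elasticity E = (dQ/dP)·(P/Q) = -2.8142 × 33.8/239.1183 ≈ -0.398.
|E| < 1, so demand is inelastic at this price.

-0.398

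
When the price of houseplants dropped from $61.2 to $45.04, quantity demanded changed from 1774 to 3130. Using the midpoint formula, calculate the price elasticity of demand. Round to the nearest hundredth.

-1.82

%Δq = (3130 − 1774)/[(1774 + 3130)/2] = 1356/2452 ≈ 0.5530.
%ΔP = (45.04 − 61.2)/[(61.2 + 45.04)/2] = -16.16/53.12 ≈ -0.3042.
Arc elasticity E = %Δq/%ΔP ≈ 0.5530/-0.3042 ≈ -1.82.
|E| > 1: demand is elastic over this range.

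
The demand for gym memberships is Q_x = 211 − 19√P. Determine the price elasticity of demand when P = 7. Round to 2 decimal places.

-0.16

At P = 7, Q_x = 160.7307.
dQ_x/dP = −19/(2√P) = −19/(2·2.6458).
Point elasticity E = (dQ_x/dP)·(P/Q_x) = -3.5907 × 7/160.7307 ≈ -0.16.
|E| < 1, so demand is inelastic at this price.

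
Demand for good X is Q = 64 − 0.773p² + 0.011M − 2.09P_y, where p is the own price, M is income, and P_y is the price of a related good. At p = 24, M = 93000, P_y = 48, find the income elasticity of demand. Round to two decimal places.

Q = 64 − 0.773(24)² + 0.011(93000) − 2.09(48) = 64 − 445.248 + 1023 − 100.32 = 541.432.
∂Q/∂M = +0.011, so E_I = 0.011·(93000/541.432) ≈ 1.89.
E_I > 1: normal good (luxury).

1.89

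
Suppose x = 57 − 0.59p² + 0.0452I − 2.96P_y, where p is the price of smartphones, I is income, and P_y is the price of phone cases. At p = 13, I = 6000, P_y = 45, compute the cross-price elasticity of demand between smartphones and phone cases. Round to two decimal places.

x = 57 − 0.59(13)² + 0.0452(6000) − 2.96(45) = 57 − 99.71 + 271.2 − 133.2 = 95.29.
∂x/∂P_y = −2.96, so E_xy = -2.96·(45/95.29) ≈ -1.40.
E_xy < 0: the goods are complements.

-1.40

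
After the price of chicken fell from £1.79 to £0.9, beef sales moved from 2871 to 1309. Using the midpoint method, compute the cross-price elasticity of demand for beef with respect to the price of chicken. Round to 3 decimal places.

1.129

%ΔQ_x = (1309 − 2871)/[(2871+1309)/2] = -1562/2090 ≈ -0.7474.
%ΔP_y = (0.9 − 1.79)/[(1.79+0.9)/2] ≈ -0.6617.
E_xy = -0.7474/-0.6617 ≈ 1.129.
E_xy > 0, so beef and chicken are substitutes.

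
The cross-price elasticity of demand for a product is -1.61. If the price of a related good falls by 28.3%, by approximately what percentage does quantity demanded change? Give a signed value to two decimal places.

%ΔQ ≈ E × %ΔP_y = (-1.61) × (-28.3%) ≈ 45.56%.

45.56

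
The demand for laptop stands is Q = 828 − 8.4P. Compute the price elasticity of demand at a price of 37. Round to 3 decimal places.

At P = 37, Q = 517.2.
dQ/dP = −8.4.
Point elasticity E = (dQ/dP)·(P/Q) = -8.4 × 37/517.2 ≈ -0.601.
|E| < 1, so demand is inelastic at this price.

-0.601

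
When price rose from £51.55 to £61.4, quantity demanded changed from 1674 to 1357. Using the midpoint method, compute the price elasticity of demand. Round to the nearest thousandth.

%ΔQ = (1357 − 1674)/[(1674 + 1357)/2] = -317/1515.5 ≈ -0.2092.
%ΔP = (61.4 − 51.55)/[(51.55 + 61.4)/2] = 9.85/56.475 ≈ 0.1744.
Arc elasticity E = %ΔQ/%ΔP ≈ -0.2092/0.1744 ≈ -1.199.
|E| > 1: demand is elastic over this range.

-1.199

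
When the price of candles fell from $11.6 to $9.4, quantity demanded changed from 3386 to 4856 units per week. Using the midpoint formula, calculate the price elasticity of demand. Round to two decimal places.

-1.70

%ΔQ = (4856 − 3386)/[(3386 + 4856)/2] = 1470/4121 ≈ 0.3567.
%Δp = (9.4 − 11.6)/[(11.6 + 9.4)/2] = -2.2/10.5 ≈ -0.2095.
Arc elasticity E = %ΔQ/%Δp ≈ 0.3567/-0.2095 ≈ -1.70.
|E| > 1: demand is elastic over this range.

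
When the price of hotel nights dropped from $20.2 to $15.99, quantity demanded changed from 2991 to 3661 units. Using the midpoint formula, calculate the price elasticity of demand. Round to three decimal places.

-0.866

%Δq = (3661 − 2991)/[(2991 + 3661)/2] = 670/3326 ≈ 0.2014.
%ΔP = (15.99 − 20.2)/[(20.2 + 15.99)/2] = -4.21/18.095 ≈ -0.2327.
Arc elasticity E = %Δq/%ΔP ≈ 0.2014/-0.2327 ≈ -0.866.
|E| < 1: demand is inelastic over this range.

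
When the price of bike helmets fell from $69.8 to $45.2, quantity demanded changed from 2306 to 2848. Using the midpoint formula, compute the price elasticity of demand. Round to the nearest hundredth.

%Δq = (2848 − 2306)/[(2306 + 2848)/2] = 542/2577 ≈ 0.2103.
%Δp = (45.2 − 69.8)/[(69.8 + 45.2)/2] = -24.6/57.5 ≈ -0.4278.
Arc elasticity E = %Δq/%Δp ≈ 0.2103/-0.4278 ≈ -0.49.
|E| < 1: demand is inelastic over this range.

-0.49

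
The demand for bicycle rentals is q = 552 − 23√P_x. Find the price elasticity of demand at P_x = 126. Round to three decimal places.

At P_x = 126, q = 293.8256.
dq/dP_x = −23/(2√P_x) = −23/(2·11.225).
Point elasticity E = (dq/dP_x)·(P_x/q) = -1.0245 × 126/293.8256 ≈ -0.439.
|E| < 1, so demand is inelastic at this price.

-0.439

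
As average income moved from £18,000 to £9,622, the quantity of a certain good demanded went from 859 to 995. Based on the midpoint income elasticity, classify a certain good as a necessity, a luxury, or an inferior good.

inferior

%ΔQ = (995 − 859)/[(859+995)/2] = 136/927 ≈ 0.1467.
%ΔM = (9,622 − 18,000)/[(18,000+9,622)/2] = -8378/13811 ≈ -0.6066.
E_I = %ΔQ/%ΔM ≈ -0.242.
E_I < 0: inferior good.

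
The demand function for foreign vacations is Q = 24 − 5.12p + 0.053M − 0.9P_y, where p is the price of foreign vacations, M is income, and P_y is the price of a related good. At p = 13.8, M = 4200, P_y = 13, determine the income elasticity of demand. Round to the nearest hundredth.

Substituting, Q = 24 − 5.12(13.8) + 0.053(4200) − 0.9(13) = 24 − 70.656 + 222.6 − 11.7 = 164.244.
∂Q/∂M = +0.053, so E_I = 0.053·(4200/164.244) ≈ 1.36.
E_I > 1: normal good (luxury).

1.36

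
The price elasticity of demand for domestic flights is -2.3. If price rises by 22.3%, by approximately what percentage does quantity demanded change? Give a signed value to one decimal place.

-51.3

%ΔQ ≈ E × %ΔP = (-2.3) × (22.3%) ≈ -51.3%.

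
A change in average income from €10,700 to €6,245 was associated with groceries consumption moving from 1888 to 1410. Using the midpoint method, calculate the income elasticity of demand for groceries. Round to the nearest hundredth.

0.55

%ΔQ = (1410 − 1888)/[(1888+1410)/2] = -478/1649 ≈ -0.2899.
%ΔI = (6,245 − 10,700)/[(10,700+6,245)/2] = -4455/8472.5 ≈ -0.5258.
E_I = %ΔQ/%ΔI ≈ 0.55.
E_I ∈ (0,1): normal good (necessity).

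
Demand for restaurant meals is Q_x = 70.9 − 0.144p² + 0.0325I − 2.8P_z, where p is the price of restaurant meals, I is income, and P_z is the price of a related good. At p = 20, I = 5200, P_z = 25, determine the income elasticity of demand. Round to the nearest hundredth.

Q_x = 70.9 − 0.144(20)² + 0.0325(5200) − 2.8(25) = 70.9 − 57.6 + 169 − 70 = 112.3.
∂Q_x/∂I = +0.0325, so E_I = 0.0325·(5200/112.3) ≈ 1.50.
E_I > 1: normal good (luxury).

1.50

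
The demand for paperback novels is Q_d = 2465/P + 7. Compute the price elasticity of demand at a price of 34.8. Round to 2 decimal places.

At P = 34.8, Q_d = 77.8333.
dQ_d/dP = −2465/P² = −2.0354.
Point elasticity E = (dQ_d/dP)·(P/Q_d) = -2.0354 × 34.8/77.8333 ≈ -0.91.
|E| < 1, so demand is inelastic at this price.

-0.91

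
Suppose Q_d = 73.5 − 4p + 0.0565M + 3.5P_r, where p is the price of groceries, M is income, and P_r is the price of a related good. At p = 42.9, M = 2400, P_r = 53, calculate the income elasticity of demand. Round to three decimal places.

Evaluating quantity at (p, M, P_r) gives Q_d = 73.5 − 4(42.9) + 0.0565(2400) + 3.5(53) = 73.5 − 171.6 + 135.6 + 185.5 = 223.
∂Q_d/∂M = +0.0565, so E_I = 0.0565·(2400/223) ≈ 0.608.
E_I ∈ (0,1): normal good (necessity).

0.608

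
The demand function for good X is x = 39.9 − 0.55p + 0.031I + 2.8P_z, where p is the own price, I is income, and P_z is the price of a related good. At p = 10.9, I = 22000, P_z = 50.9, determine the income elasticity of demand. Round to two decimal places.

x = 39.9 − 0.55(10.9) + 0.031(22000) + 2.8(50.9) = 39.9 − 5.995 + 682 + 142.52 = 858.425.
∂x/∂I = +0.031, so E_I = 0.031·(22000/858.425) ≈ 0.79.
E_I ∈ (0,1): normal good (necessity).

0.79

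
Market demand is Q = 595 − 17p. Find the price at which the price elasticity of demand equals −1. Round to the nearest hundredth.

For linear demand Q = a − bp, E = −bp/(a − bp). |E| = 1 ⇒ bp = a − bp ⇒ p = a/(2b).
p = 595/(2·17) = 17.50.

17.50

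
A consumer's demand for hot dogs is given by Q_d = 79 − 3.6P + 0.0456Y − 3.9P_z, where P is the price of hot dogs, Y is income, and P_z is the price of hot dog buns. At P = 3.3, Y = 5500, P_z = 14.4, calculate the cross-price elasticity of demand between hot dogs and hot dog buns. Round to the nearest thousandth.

Evaluating quantity at (P, Y, P_z) gives Q_d = 79 − 3.6(3.3) + 0.0456(5500) − 3.9(14.4) = 79 − 11.88 + 250.8 − 56.16 = 261.76.
∂Q_d/∂P_z = −3.9, so E_xy = -3.9·(14.4/261.76) ≈ -0.215.
E_xy < 0: the goods are complements.

-0.215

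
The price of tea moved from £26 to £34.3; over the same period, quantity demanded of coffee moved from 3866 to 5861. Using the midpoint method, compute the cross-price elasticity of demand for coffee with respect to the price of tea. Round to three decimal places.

1.490

%ΔQ_x = (5861 − 3866)/[(3866+5861)/2] = 1995/4863.5 ≈ 0.4102.
%ΔP_y = (34.3 − 26)/[(26+34.3)/2] ≈ 0.2753.
E_xy = 0.4102/0.2753 ≈ 1.490.
E_xy > 0, so coffee and tea are substitutes.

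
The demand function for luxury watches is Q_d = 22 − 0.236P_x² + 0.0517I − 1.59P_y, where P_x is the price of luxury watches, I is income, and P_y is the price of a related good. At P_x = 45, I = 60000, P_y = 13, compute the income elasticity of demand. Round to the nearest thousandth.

1.182

Substituting, Q_d = 22 − 0.236(45)² + 0.0517(60000) − 1.59(13) = 22 − 477.9 + 3102 − 20.67 = 2625.43.
∂Q_d/∂I = +0.0517, so E_I = 0.0517·(60000/2625.43) ≈ 1.182.
E_I > 1: normal good (luxury).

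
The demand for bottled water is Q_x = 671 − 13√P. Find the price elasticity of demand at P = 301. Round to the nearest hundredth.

-0.25

At P = 301, Q_x = 445.4584.
dQ_x/dP = −13/(2√P) = −13/(2·17.3494).
Point elasticity E = (dQ_x/dP)·(P/Q_x) = -0.3747 × 301/445.4584 ≈ -0.25.
|E| < 1, so demand is inelastic at this price.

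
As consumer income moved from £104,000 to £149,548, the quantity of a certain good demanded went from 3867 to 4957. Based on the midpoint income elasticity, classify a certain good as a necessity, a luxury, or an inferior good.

necessity

%ΔQ = (4957 − 3867)/[(3867+4957)/2] = 1090/4412 ≈ 0.2471.
%ΔM = (149,548 − 104,000)/[(104,000+149,548)/2] = 45548/126774 ≈ 0.3593.
E_I = %ΔQ/%ΔM ≈ 0.688.
E_I ∈ (0,1): normal good (necessity).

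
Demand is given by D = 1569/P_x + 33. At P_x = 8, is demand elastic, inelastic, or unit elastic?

At P_x = 8, D = 229.125.
dD/dP_x = −1569/P_x² = −24.5156.
Point elasticity E = (dD/dP_x)·(P_x/D) = -24.5156 × 8/229.125 ≈ -0.856.
|E| ≈ 0.856 < 1, so demand is inelastic.

inelastic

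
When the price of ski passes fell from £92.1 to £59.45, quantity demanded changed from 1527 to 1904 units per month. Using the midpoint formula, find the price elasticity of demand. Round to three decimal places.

-0.510

%Δq = (1904 − 1527)/[(1527 + 1904)/2] = 377/1715.5 ≈ 0.2198.
%Δp = (59.45 − 92.1)/[(92.1 + 59.45)/2] = -32.65/75.775 ≈ -0.4309.
Arc elasticity E = %Δq/%Δp ≈ 0.2198/-0.4309 ≈ -0.510.
|E| < 1: demand is inelastic over this range.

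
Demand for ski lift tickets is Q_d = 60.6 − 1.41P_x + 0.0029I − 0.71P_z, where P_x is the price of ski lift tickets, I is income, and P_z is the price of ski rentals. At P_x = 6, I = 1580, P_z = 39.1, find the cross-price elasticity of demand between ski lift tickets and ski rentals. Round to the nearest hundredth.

-0.96

At the given point, Q_d = 60.6 − 1.41(6) + 0.0029(1580) − 0.71(39.1) = 60.6 − 8.46 + 4.582 − 27.761 = 28.961.
∂Q_d/∂P_z = −0.71, so E_xy = -0.71·(39.1/28.961) ≈ -0.96.
E_xy < 0: the goods are complements.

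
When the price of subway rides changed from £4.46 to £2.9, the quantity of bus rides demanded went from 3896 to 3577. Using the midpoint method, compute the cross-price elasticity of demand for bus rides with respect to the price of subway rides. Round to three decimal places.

%ΔQ_x = (3577 − 3896)/[(3896+3577)/2] = -319/3736.5 ≈ -0.0854.
%ΔP_y = (2.9 − 4.46)/[(4.46+2.9)/2] ≈ -0.4239.
E_xy = -0.0854/-0.4239 ≈ 0.201.
E_xy > 0, so bus rides and subway rides are substitutes.

0.201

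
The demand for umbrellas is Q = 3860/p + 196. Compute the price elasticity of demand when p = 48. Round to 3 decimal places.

At p = 48, Q = 276.4167.
dQ/dp = −3860/p² = −1.6753.
Point elasticity E = (dQ/dp)·(p/Q) = -1.6753 × 48/276.4167 ≈ -0.291.
|E| < 1, so demand is inelastic at this price.

-0.291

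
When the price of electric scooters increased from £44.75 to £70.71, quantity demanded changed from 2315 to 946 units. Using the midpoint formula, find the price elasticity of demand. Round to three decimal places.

%Δq = (946 − 2315)/[(2315 + 946)/2] = -1369/1630.5 ≈ -0.8396.
%ΔP = (70.71 − 44.75)/[(44.75 + 70.71)/2] = 25.96/57.73 ≈ 0.4497.
Arc elasticity E = %Δq/%ΔP ≈ -0.8396/0.4497 ≈ -1.867.
|E| > 1: demand is elastic over this range.

-1.867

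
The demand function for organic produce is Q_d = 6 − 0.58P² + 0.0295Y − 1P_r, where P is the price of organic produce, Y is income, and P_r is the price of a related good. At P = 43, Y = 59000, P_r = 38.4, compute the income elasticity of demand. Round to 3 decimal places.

First evaluate Q_d: 6 − 0.58(43)² + 0.0295(59000) − 1(38.4) = 6 − 1072.42 + 1740.5 − 38.4 = 635.68.
∂Q_d/∂Y = +0.0295, so E_I = 0.0295·(59000/635.68) ≈ 2.738.
E_I > 1: normal good (luxury).

2.738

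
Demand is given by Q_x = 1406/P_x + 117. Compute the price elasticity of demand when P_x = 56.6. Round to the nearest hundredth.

At P_x = 56.6, Q_x = 141.841.
dQ_x/dP_x = −1406/P_x² = −0.4389.
Point elasticity E = (dQ_x/dP_x)·(P_x/Q_x) = -0.4389 × 56.6/141.841 ≈ -0.18.
|E| < 1, so demand is inelastic at this price.

-0.18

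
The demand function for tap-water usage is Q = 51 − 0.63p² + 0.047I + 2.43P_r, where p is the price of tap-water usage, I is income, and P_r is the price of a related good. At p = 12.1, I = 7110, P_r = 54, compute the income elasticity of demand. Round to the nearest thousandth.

0.788

Substituting, Q = 51 − 0.63(12.1)² + 0.047(7110) + 2.43(54) = 51 − 92.2383 + 334.17 + 131.22 = 424.1517.
∂Q/∂I = +0.047, so E_I = 0.047·(7110/424.1517) ≈ 0.788.
E_I ∈ (0,1): normal good (necessity).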